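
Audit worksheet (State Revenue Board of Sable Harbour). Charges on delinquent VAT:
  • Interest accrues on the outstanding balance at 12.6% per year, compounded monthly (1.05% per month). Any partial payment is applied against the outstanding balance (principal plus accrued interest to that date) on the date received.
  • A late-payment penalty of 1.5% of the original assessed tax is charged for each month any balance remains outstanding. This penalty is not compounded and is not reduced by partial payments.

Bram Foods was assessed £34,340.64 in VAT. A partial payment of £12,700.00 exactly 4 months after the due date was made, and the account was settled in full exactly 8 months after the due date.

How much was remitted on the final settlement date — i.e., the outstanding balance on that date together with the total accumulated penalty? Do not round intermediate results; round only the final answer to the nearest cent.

Balance at month 4: £34,340.6400 × (1 + 0.0105)^4 = £35,805.8226…
After £12,700.00 payment: £35,805.8226… − £12,700.00 = £23,105.8226…
Balance at month 8: £23,105.8226… × (1 + 0.0105)^4 = £24,091.6590…
Penalty: 8 × 1.5% × £34,340.64 = £4,120.88…
Final settlement = outstanding balance + penalty = £24,091.6590… + £4,120.88… = £28,212.54

£28,212.54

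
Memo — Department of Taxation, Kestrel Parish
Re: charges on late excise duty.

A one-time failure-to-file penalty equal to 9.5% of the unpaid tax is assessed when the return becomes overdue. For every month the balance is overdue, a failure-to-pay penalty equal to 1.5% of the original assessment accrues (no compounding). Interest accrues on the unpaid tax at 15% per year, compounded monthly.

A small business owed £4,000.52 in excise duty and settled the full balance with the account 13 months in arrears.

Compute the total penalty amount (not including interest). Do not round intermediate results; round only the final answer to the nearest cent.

£1,160.15

Failure-to-file penalty: 9.5% × £4,000.52 = £380.05…
Failure-to-pay penalty: 13 × 1.5% × £4,000.52 = £780.10…
Total penalty = £380.05… + £780.10… = £1,160.15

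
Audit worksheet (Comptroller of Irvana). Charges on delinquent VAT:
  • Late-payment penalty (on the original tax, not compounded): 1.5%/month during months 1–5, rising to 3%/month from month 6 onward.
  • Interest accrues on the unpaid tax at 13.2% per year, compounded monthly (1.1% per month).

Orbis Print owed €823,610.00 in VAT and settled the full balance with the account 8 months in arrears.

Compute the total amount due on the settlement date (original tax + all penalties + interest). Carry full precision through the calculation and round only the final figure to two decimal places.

€1,034,835.96

Penalty, months 1–5: 5 × 1.5% × €823,610.00 = €61,770.75
Penalty, months 6–8: 3 × 3% × €823,610.00 = €74,124.90
Interest: €823,610.00 × ((1 + 0.011)^8 − 1) = €823,610.00 × 0.0914636… = €75,330.3108…
Total = €823,610.00 + €135,895.6500 + €75,330.3108… = €1,034,835.96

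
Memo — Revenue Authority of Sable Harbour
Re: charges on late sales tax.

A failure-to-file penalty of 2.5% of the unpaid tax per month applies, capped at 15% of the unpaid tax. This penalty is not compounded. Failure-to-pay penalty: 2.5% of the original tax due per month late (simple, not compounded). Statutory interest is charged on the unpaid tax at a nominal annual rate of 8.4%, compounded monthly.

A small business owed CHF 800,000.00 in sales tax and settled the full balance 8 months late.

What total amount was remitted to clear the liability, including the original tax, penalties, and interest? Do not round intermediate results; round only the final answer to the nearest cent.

Failure-to-file: 8 × 2.5% × CHF 800,000.00 = CHF 160,000.00, capped at 15% × CHF 800,000.00 = CHF 120,000.00
Failure-to-pay penalty = 2.5% × CHF 800,000.00 × 8 mo = CHF 160,000.00
Interest (8.4%/yr ÷ 12 = 0.7%/month): CHF 800,000.00 × ((1 + 0.007)^8 − 1) = CHF 45,913.1016…
Total = CHF 800,000.00 + CHF 280,000.0000 + CHF 45,913.1016… = CHF 1,125,913.10

CHF 1,125,913.10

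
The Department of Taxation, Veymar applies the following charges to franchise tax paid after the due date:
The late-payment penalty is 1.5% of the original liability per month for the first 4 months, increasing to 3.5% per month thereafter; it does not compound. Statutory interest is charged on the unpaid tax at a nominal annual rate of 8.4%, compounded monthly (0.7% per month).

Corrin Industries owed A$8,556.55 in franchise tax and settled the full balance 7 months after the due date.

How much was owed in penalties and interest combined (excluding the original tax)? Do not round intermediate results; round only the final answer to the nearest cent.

A$1,840.01

Penalty, months 1–4: 4 × 1.5% × A$8,556.55 = A$513.39…
Penalty, months 5–7: 3 × 3.5% × A$8,556.55 = A$898.44…
Interest: A$8,556.55 × ((1 + 0.007)^7 − 1) = A$8,556.55 × 0.0500411… = A$428.1791…
Penalties + interest = A$1,411.8308… + A$428.1791… = A$1,840.01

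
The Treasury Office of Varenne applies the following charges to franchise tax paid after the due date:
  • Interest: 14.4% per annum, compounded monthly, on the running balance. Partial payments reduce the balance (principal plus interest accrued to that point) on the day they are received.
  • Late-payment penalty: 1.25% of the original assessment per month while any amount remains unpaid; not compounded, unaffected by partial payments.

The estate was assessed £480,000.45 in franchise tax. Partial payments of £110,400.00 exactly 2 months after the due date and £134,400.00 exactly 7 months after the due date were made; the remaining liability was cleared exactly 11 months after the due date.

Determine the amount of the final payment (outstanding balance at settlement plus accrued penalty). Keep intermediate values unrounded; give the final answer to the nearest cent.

£349,422.29

Monthly rate = 14.4% ÷ 12 = 1.2%
Balance at month 2: £480,000.4500 × (1 + 0.012)^2 = £491,589.5809…
After £110,400.00 payment: £491,589.5809… − £110,400.00 = £381,189.5809…
Balance at month 7: £381,189.5809… × (1 + 0.012)^5 = £404,616.4953…
After £134,400.00 payment: £404,616.4953… − £134,400.00 = £270,216.4953…
Balance at month 11: £270,216.4953… × (1 + 0.012)^4 = £283,422.2275…
Penalty: 11 × 1.25% × £480,000.45 = £66,000.06…
Final settlement = outstanding balance + penalty = £283,422.2275… + £66,000.06… = £349,422.29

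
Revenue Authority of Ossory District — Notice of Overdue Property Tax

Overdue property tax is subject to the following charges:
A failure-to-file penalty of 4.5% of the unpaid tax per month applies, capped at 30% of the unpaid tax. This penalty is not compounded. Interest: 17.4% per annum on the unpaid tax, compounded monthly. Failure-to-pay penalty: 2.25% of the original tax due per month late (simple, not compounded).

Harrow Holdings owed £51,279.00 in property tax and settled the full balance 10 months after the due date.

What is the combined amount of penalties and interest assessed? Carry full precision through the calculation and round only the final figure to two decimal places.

Failure-to-file: 10 × 4.5% × £51,279.00 = £23,075.55, capped at 30% × £51,279.00 = £15,383.70
Failure-to-pay penalty = 2.25% × £51,279.00 × 10 mo = £11,537.78…
Interest (17.4%/yr ÷ 12 = 1.45%/month): £51,279.00 × ((1 + 0.0145)^10 − 1) = £7,939.8625…
Penalties + interest = £26,921.4750 + £7,939.8625… = £34,861.34

£34,861.34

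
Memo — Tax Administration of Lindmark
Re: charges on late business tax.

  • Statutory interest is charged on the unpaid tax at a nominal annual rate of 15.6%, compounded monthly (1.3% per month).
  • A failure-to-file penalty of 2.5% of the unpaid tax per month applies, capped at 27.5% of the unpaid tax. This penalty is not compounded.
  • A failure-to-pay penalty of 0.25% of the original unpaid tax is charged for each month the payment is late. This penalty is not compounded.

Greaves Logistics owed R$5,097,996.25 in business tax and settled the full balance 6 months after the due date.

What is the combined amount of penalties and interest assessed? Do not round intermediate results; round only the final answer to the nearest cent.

Failure-to-file: 6 × 2.5% × R$5,097,996.25 = R$764,699.44… (under the 27.5% cap)
Failure-to-pay penalty = 0.25% × R$5,097,996.25 × 6 mo = R$76,469.94…
Interest: R$5,097,996.25 × ((1 + 0.013)^6 − 1) = R$5,097,996.25 × 0.0805794… = R$410,793.3294…
Penalties + interest = R$841,169.3813… + R$410,793.3294… = R$1,251,962.71

R$1,251,962.71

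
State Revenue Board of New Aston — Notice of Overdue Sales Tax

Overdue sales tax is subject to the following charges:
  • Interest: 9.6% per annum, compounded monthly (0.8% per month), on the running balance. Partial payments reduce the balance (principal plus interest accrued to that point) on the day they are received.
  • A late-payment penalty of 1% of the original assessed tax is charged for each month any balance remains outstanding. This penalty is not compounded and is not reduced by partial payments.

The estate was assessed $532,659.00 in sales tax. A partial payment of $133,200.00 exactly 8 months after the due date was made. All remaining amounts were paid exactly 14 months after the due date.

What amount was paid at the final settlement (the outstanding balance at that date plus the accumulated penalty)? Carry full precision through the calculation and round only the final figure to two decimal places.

$530,369.92

Balance at month 8: $532,659.0000 × (1 + 0.008)^8 = $567,719.1270…
After $133,200.00 payment: $567,719.1270… − $133,200.00 = $434,519.1270…
Balance at month 14: $434,519.1270… × (1 + 0.008)^6 = $455,797.6597…
Penalty: 14 × 1% × $532,659.00 = $74,572.26
Final settlement = outstanding balance + penalty = $455,797.6597… + $74,572.26 = $530,369.92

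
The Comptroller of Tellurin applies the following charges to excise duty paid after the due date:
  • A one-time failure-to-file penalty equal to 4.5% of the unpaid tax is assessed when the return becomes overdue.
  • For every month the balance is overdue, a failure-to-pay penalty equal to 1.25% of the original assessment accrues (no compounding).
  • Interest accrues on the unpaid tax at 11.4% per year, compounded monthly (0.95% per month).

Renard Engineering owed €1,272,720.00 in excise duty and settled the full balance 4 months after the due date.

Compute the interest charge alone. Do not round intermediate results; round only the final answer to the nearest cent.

Interest: €1,272,720.00 × ((1 + 0.0095)^4 − 1) = €1,272,720.00 × 0.0385449… = €49,056.9130…

€49,056.91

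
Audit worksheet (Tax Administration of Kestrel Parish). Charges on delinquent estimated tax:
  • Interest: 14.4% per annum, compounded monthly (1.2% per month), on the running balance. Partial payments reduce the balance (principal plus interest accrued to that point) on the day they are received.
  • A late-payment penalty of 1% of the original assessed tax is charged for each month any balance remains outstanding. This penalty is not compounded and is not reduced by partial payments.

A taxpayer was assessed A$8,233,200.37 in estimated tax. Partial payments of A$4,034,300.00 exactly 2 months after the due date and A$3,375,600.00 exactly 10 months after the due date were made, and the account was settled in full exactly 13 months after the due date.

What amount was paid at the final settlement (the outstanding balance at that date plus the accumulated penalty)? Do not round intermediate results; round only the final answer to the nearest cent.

A$2,586,021.36

Balance at month 2: A$8,233,200.3700 × (1 + 0.012)^2 = A$8,431,982.7597…
After A$4,034,300.00 payment: A$8,431,982.7597… − A$4,034,300.00 = A$4,397,682.7597…
Balance at month 10: A$4,397,682.7597… × (1 + 0.012)^8 = A$4,838,023.7615…
After A$3,375,600.00 payment: A$4,838,023.7615… − A$3,375,600.00 = A$1,462,423.7615…
Balance at month 13: A$1,462,423.7615… × (1 + 0.012)^3 = A$1,515,705.3110…
Penalty: 13 × 1% × A$8,233,200.37 = A$1,070,316.05…
Final settlement = outstanding balance + penalty = A$1,515,705.3110… + A$1,070,316.05… = A$2,586,021.36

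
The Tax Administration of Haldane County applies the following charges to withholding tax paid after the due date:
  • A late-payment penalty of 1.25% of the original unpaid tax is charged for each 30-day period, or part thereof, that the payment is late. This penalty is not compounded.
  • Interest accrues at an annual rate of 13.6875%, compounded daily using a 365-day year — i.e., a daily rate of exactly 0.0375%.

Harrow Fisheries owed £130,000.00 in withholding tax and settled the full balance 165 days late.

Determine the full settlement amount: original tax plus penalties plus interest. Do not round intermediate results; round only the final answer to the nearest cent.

Penalty periods: ⌈165/30⌉ = 6; penalty = 6 × 1.25% × £130,000.00 = £9,750.00
Interest: £130,000.00 × ((1 + 0.000375)^165 − 1) = £130,000.00 × 0.06381702… = £8,296.2124…
Total = £130,000.00 + £9,750.0000 + £8,296.2124… = £148,046.21

£148,046.21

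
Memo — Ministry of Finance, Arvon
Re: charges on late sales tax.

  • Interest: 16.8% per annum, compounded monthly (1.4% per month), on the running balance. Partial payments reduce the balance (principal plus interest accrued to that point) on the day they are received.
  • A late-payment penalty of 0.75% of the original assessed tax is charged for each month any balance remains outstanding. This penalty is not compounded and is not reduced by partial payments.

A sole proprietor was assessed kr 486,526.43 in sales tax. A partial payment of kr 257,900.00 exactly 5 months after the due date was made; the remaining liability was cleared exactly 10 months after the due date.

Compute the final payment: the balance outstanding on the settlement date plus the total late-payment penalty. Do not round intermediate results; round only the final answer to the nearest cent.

kr 319,119.36

Balance at month 5: kr 486,526.4300 × (1 + 0.014)^5 = kr 521,550.3159…
After kr 257,900.00 payment: kr 521,550.3159… − kr 257,900.00 = kr 263,650.3159…
Balance at month 10: kr 263,650.3159… × (1 + 0.014)^5 = kr 282,629.8780…
Penalty: 10 × 0.75% × kr 486,526.43 = kr 36,489.48…
Final settlement = outstanding balance + penalty = kr 282,629.8780… + kr 36,489.48… = kr 319,119.36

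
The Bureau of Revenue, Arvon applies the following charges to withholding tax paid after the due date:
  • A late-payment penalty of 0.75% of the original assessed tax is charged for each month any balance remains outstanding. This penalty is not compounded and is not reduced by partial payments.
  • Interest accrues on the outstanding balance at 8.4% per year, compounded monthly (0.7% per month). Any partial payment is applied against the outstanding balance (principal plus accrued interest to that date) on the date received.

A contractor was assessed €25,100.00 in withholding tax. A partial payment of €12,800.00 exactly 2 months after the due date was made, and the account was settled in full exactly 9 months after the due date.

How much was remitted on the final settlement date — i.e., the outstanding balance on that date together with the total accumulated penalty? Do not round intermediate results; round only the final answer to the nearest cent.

€14,980.03

Balance at month 2: €25,100.0000 × (1 + 0.007)^2 = €25,452.6299
After €12,800.00 payment: €25,452.6299 − €12,800.00 = €12,652.6299
Balance at month 9: €12,652.6299 × (1 + 0.007)^7 = €13,285.7813…
Penalty: 9 × 0.75% × €25,100.00 = €1,694.25
Final settlement = outstanding balance + penalty = €13,285.7813… + €1,694.25 = €14,980.03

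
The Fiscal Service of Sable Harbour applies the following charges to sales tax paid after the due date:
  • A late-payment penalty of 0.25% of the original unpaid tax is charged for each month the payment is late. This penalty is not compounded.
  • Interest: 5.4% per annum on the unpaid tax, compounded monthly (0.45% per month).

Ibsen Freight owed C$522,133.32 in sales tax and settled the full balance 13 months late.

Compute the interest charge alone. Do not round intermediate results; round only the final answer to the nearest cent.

Interest: C$522,133.32 × ((1 + 0.0045)^13 − 1) = C$522,133.32 × 0.0601059… = C$31,383.2708…

C$31,383.27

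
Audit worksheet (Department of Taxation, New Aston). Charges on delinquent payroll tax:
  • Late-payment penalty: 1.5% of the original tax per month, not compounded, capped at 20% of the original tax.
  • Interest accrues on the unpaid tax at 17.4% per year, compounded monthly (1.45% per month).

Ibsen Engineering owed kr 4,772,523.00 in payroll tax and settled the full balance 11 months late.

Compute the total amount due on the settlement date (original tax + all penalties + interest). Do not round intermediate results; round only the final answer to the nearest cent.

kr 6,378,866.72

Penalty: 11 × 1.5% × kr 4,772,523.00 = kr 787,466.30… (below the 20% cap of kr 954,504.60)
Interest: kr 4,772,523.00 × ((1 + 0.0145)^11 − 1) = kr 4,772,523.00 × 0.1715817… = kr 818,877.4248…
Total = kr 4,772,523.00 + kr 787,466.2950 + kr 818,877.4248… = kr 6,378,866.72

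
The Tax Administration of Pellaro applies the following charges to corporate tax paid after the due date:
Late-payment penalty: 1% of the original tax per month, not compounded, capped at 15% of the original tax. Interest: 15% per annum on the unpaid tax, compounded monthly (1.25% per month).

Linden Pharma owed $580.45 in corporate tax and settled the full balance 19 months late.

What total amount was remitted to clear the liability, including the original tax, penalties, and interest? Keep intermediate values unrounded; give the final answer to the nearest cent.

$822.04

Penalty (uncapped): 19 × 1% × $580.45 = $110.29…; cap = 15% × $580.45 = $87.07… → penalty = $87.07…
Interest: $580.45 × ((1 + 0.0125)^19 − 1) = $580.45 × 0.2662096… = $154.5214…
Total = $580.45 + $87.0675 + $154.5214… = $822.04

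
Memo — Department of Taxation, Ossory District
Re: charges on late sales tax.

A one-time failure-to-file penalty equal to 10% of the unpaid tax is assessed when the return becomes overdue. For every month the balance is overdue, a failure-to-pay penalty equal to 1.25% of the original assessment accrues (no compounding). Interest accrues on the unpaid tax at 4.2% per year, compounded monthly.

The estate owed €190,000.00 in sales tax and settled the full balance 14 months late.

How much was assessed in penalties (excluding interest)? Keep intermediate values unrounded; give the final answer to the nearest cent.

€52,250.00

Failure-to-file penalty: 10% × €190,000.00 = €19,000.00
Failure-to-pay penalty = 1.25% × €190,000.00 × 14 mo = €33,250.00
Total penalty = €19,000.00 + €33,250.00 = €52,250.00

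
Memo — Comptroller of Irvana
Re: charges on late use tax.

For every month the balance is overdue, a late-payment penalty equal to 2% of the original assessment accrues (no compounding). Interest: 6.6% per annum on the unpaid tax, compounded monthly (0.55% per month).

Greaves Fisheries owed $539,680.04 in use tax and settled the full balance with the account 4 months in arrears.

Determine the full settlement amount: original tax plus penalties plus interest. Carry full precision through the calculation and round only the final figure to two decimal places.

Late-payment penalty = 2% × $539,680.04 × 4 mo = $43,174.40…
Interest: $539,680.04 × ((1 + 0.0055)^4 − 1) = $539,680.04 × 0.0221822… = $11,971.2725…
Total = $539,680.04 + $43,174.4032 + $11,971.2725… = $594,825.72

$594,825.72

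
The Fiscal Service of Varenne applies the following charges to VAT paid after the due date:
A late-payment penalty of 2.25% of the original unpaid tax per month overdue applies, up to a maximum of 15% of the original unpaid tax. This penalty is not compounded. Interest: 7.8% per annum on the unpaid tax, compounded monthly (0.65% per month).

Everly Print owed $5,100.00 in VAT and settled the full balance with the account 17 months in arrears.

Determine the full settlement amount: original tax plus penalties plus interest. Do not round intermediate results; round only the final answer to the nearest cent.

$6,458.83

Penalty (uncapped): 17 × 2.25% × $5,100.00 = $1,950.75; cap = 15% × $5,100.00 = $765.00 → penalty = $765.00
Interest: $5,100.00 × ((1 + 0.0065)^17 − 1) = $5,100.00 × 0.1164371… = $593.8290…
Total = $5,100.00 + $765.0000 + $593.8290… = $6,458.83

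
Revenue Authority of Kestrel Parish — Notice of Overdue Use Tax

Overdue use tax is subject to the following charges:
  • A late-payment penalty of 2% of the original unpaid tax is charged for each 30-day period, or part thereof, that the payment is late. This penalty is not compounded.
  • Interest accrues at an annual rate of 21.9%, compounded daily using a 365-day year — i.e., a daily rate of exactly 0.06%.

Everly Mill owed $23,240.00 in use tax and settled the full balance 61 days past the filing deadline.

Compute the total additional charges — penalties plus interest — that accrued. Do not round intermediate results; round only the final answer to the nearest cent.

$2,260.48

Penalty periods: ⌈61/30⌉ = 3; penalty = 3 × 2% × $23,240.00 = $1,394.40
Interest: $23,240.00 × ((1 + 0.0006)^61 − 1) = $23,240.00 × 0.03726664… = $866.0768…
Penalties + interest = $1,394.4000 + $866.0768… = $2,260.48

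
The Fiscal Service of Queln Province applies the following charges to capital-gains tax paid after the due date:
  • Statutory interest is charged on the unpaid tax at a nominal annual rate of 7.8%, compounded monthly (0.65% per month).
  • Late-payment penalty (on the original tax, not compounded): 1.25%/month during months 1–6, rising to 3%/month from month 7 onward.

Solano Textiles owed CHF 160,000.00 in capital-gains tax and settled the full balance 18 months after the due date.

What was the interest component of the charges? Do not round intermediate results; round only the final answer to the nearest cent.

Interest: CHF 160,000.00 × ((1 + 0.0065)^18 − 1) = CHF 160,000.00 × 0.1236939… = CHF 19,791.0251…

CHF 19,791.03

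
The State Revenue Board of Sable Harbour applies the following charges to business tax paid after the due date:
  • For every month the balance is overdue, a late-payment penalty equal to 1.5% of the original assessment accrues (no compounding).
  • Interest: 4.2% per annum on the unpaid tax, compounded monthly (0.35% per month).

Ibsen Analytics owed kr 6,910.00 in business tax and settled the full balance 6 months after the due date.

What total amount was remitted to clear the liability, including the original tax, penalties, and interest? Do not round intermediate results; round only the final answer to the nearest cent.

Late-payment penalty: 6 × 1.5% × kr 6,910.00 = kr 621.90
Interest: kr 6,910.00 × ((1 + 0.0035)^6 − 1) = kr 6,910.00 × 0.0211846… = kr 146.3857…
Total = kr 6,910.00 + kr 621.9000 + kr 146.3857… = kr 7,678.29

kr 7,678.29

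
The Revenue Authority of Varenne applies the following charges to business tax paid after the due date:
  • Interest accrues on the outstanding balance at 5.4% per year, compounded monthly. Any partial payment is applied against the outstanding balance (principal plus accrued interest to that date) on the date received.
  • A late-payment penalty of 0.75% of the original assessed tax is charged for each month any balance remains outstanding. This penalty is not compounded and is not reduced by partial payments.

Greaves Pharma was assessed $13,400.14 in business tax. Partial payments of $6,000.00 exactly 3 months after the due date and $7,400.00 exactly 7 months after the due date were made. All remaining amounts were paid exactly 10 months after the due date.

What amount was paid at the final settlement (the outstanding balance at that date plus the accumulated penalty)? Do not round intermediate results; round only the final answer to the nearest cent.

$1,328.59

Monthly rate = 5.4% ÷ 12 = 0.45%
Balance at month 3: $13,400.1400 × (1 + 0.0045)^3 = $13,581.8572…
After $6,000.00 payment: $13,581.8572… − $6,000.00 = $7,581.8572…
Balance at month 7: $7,581.8572… × (1 + 0.0045)^4 = $7,719.2546…
After $7,400.00 payment: $7,719.2546… − $7,400.00 = $319.2546…
Balance at month 10: $319.2546… × (1 + 0.0045)^3 = $323.5839…
Penalty: 10 × 0.75% × $13,400.14 = $1,005.01…
Final settlement = outstanding balance + penalty = $323.5839… + $1,005.01… = $1,328.59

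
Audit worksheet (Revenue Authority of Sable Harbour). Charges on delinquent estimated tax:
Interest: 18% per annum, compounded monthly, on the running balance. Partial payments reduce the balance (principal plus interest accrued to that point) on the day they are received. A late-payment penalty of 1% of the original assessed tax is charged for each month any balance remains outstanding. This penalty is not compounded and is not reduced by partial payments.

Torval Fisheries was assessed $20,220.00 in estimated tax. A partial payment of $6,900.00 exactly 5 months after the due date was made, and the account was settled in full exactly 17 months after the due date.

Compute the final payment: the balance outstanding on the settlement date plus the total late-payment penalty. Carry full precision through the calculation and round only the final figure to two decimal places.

$21,231.41

Monthly rate = 18% ÷ 12 = 1.5%
Balance at month 5: $20,220.0000 × (1 + 0.015)^5 = $21,782.6826…
After $6,900.00 payment: $21,782.6826… − $6,900.00 = $14,882.6826…
Balance at month 17: $14,882.6826… × (1 + 0.015)^12 = $17,794.0057…
Penalty: 17 × 1% × $20,220.00 = $3,437.40
Final settlement = outstanding balance + penalty = $17,794.0057… + $3,437.40 = $21,231.41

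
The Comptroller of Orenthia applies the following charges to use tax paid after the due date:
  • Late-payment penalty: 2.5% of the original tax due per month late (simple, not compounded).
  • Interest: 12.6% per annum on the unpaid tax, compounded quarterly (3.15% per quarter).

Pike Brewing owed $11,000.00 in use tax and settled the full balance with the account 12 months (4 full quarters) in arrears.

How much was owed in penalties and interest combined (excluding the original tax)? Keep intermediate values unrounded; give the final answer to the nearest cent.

Late-payment penalty = 2.5% × $11,000.00 × 12 mo = $3,300.00
Interest: $11,000.00 × ((1 + 0.0315)^4 − 1) = $11,000.00 × 0.1320795… = $1,452.8746…
Penalties + interest = $3,300.0000 + $1,452.8746… = $4,752.87

$4,752.87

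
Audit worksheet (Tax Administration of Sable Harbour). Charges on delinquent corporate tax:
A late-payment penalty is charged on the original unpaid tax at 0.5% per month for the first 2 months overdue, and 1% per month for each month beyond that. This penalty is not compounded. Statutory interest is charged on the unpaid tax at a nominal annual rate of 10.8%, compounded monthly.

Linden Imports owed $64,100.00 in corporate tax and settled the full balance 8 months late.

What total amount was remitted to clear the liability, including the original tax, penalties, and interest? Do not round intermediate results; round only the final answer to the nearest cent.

Penalty, months 1–2: 2 × 0.5% × $64,100.00 = $641.00
Penalty, months 3–8: 6 × 1% × $64,100.00 = $3,846.00
Interest (10.8%/yr ÷ 12 = 0.9%/month): $64,100.00 × ((1 + 0.009)^8 − 1) = $4,763.2253…
Total = $64,100.00 + $4,487.0000 + $4,763.2253… = $73,350.23

$73,350.23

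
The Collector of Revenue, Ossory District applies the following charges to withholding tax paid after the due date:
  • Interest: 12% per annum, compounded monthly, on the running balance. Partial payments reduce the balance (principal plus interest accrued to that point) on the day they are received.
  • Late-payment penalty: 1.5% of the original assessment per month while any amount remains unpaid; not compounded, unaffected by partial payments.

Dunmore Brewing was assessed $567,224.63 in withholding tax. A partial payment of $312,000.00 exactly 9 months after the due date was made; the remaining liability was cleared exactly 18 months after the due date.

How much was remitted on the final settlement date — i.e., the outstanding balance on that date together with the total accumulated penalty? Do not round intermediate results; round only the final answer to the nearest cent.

$490,405.15

Monthly rate = 12% ÷ 12 = 1%
Balance at month 9: $567,224.6300 × (1 + 0.01)^9 = $620,365.2241…
After $312,000.00 payment: $620,365.2241… − $312,000.00 = $308,365.2241…
Balance at month 18: $308,365.2241… × (1 + 0.01)^9 = $337,254.5042…
Penalty: 18 × 1.5% × $567,224.63 = $153,150.65…
Final settlement = outstanding balance + penalty = $337,254.5042… + $153,150.65… = $490,405.15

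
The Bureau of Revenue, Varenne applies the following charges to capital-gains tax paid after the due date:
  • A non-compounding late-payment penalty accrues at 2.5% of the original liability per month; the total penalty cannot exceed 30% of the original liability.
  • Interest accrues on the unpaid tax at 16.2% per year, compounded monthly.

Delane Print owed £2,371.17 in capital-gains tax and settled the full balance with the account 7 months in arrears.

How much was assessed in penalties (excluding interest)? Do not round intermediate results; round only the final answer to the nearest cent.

£414.95

Penalty: 7 × 2.5% × £2,371.17 = £414.95… (below the 30% cap of £711.35…)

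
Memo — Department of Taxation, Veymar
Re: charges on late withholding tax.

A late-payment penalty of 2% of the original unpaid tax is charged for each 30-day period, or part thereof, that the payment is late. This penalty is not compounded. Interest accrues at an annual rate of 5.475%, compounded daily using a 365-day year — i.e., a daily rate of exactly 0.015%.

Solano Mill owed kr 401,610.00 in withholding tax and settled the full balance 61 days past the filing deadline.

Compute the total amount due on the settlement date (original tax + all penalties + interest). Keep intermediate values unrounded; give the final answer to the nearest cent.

kr 429,397.92

Penalty periods: ⌈61/30⌉ = 3; penalty = 3 × 2% × kr 401,610.00 = kr 24,096.60
Interest: kr 401,610.00 × ((1 + 0.00015)^61 − 1) = kr 401,610.00 × 0.00919130… = kr 3,691.3167…
Total = kr 401,610.00 + kr 24,096.6000 + kr 3,691.3167… = kr 429,397.92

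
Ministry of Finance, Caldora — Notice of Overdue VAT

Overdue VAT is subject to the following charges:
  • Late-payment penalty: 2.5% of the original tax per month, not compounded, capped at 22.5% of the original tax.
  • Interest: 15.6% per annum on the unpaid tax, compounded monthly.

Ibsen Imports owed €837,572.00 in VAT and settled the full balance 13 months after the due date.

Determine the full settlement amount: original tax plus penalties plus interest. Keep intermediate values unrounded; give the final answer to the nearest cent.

Penalty (uncapped): 13 × 2.5% × €837,572.00 = €272,210.90; cap = 22.5% × €837,572.00 = €188,453.70 → penalty = €188,453.70
Interest (15.6%/yr ÷ 12 = 1.3%/month): €837,572.00 × ((1 + 0.013)^13 − 1) = €153,134.3352…
Total = €837,572.00 + €188,453.7000 + €153,134.3352… = €1,179,160.04

€1,179,160.04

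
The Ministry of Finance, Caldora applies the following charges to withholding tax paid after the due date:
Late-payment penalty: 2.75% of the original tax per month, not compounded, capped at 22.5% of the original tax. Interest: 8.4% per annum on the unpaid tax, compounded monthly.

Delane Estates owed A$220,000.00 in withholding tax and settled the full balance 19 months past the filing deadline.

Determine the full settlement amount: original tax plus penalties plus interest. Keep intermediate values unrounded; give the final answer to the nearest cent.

Penalty (uncapped): 19 × 2.75% × A$220,000.00 = A$114,950.00; cap = 22.5% × A$220,000.00 = A$49,500.00 → penalty = A$49,500.00
Interest (8.4%/yr ÷ 12 = 0.7%/month): A$220,000.00 × ((1 + 0.007)^19 − 1) = A$31,178.5918…
Total = A$220,000.00 + A$49,500.0000 + A$31,178.5918… = A$300,678.59

A$300,678.59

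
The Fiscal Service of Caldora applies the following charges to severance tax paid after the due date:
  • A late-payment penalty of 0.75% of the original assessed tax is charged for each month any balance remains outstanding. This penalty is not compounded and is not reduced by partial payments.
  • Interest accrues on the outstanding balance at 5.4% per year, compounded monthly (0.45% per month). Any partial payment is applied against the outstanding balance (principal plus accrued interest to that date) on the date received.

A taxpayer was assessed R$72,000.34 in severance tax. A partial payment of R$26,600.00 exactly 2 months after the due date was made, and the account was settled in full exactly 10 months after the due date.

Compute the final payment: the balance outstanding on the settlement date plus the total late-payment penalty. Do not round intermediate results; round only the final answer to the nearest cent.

Balance at month 2: R$72,000.3400 × (1 + 0.0045)^2 = R$72,649.8011…
After R$26,600.00 payment: R$72,649.8011… − R$26,600.00 = R$46,049.8011…
Balance at month 10: R$46,049.8011… × (1 + 0.0045)^8 = R$47,733.9405…
Penalty: 10 × 0.75% × R$72,000.34 = R$5,400.03…
Final settlement = outstanding balance + penalty = R$47,733.9405… + R$5,400.03… = R$53,133.97

R$53,133.97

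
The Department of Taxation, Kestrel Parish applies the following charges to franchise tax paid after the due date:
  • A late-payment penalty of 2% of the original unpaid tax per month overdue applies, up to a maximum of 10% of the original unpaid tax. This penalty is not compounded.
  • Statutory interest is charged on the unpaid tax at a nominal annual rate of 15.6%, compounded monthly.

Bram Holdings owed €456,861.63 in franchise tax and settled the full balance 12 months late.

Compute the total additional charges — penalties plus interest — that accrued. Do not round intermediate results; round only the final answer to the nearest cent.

Penalty (uncapped): 12 × 2% × €456,861.63 = €109,646.79…; cap = 10% × €456,861.63 = €45,686.16… → penalty = €45,686.16…
Interest (15.6%/yr ÷ 12 = 1.3%/month): €456,861.63 × ((1 + 0.013)^12 − 1) = €76,593.6638…
Penalties + interest = €45,686.1630 + €76,593.6638… = €122,279.83

€122,279.83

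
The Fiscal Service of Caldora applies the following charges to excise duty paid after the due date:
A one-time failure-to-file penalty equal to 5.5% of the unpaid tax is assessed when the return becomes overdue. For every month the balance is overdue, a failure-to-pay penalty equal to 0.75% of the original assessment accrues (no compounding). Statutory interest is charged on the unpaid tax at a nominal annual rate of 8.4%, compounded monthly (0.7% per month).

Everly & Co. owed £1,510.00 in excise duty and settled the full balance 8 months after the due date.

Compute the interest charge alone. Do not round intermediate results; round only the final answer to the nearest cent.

£86.66

Interest: £1,510.00 × ((1 + 0.007)^8 − 1) = £1,510.00 × 0.0573914… = £86.6610…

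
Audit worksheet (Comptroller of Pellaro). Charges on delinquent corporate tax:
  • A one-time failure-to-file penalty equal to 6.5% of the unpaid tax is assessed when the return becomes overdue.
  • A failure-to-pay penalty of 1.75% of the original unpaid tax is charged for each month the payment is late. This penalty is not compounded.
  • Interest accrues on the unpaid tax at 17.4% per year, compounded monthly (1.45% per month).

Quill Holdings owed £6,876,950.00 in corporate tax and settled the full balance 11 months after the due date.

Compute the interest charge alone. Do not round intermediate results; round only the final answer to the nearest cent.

£1,179,958.51

Interest: £6,876,950.00 × ((1 + 0.0145)^11 − 1) = £6,876,950.00 × 0.1715817… = £1,179,958.5054…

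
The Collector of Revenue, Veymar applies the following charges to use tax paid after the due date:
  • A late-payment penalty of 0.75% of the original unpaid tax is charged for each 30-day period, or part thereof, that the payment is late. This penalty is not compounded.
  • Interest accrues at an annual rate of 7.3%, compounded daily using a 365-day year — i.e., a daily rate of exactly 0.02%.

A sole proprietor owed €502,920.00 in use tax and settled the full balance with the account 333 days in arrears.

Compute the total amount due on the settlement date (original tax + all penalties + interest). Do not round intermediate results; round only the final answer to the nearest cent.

€582,814.24

Penalty periods: ⌈333/30⌉ = 12; penalty = 12 × 0.75% × €502,920.00 = €45,262.80
Interest: €502,920.00 × ((1 + 0.0002)^333 − 1) = €502,920.00 × 0.06886073… = €34,631.4372…
Total = €502,920.00 + €45,262.8000 + €34,631.4372… = €582,814.24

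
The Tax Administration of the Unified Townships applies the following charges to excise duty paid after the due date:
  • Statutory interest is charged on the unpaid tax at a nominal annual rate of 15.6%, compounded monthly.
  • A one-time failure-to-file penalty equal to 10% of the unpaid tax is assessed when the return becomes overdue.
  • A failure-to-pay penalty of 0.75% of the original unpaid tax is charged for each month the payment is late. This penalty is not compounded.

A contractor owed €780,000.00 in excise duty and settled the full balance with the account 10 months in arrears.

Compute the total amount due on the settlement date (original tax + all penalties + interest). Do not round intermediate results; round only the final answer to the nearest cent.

Failure-to-file penalty: 10% × €780,000.00 = €78,000.00
Failure-to-pay penalty = 0.75% × €780,000.00 × 10 mo = €58,500.00
Interest (15.6%/yr ÷ 12 = 1.3%/month): €780,000.00 × ((1 + 0.013)^10 − 1) = €107,542.2913…
Total = €780,000.00 + €136,500.0000 + €107,542.2913… = €1,024,042.29

€1,024,042.29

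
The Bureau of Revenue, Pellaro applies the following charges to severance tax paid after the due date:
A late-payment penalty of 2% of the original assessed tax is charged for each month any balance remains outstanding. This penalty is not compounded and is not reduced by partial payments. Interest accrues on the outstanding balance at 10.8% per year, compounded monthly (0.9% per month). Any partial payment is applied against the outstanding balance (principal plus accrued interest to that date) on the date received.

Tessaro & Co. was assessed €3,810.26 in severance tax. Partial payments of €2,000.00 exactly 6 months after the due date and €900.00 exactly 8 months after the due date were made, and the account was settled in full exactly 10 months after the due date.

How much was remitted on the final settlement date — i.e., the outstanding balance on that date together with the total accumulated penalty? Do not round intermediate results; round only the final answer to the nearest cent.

Balance at month 6: €3,810.2600 × (1 + 0.009)^6 = €4,020.6994…
After €2,000.00 payment: €4,020.6994… − €2,000.00 = €2,020.6994…
Balance at month 8: €2,020.6994… × (1 + 0.009)^2 = €2,057.2357…
After €900.00 payment: €2,057.2357… − €900.00 = €1,157.2357…
Balance at month 10: €1,157.2357… × (1 + 0.009)^2 = €1,178.1597…
Penalty: 10 × 2% × €3,810.26 = €762.05…
Final settlement = outstanding balance + penalty = €1,178.1597… + €762.05… = €1,940.21

€1,940.21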